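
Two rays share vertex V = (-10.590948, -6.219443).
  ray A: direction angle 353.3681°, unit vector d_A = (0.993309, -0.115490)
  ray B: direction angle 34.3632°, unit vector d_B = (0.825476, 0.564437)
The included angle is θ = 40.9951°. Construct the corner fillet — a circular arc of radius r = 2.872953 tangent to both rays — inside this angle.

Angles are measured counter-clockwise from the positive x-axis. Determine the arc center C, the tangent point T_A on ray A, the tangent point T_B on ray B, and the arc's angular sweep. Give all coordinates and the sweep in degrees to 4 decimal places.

center=(-2.6255,-4.2533) T_A=(-2.9573,-7.1070) T_B=(-4.2471,-1.8817) sweep=139.0049

bisector direction at 13.8657° = (0.970860,0.239646)
center distance |VC| = r/sin(θ/2) = 2.872953/sin(20.4976°) = 8.204515
C = V + |VC|·bis = (-2.6255,-4.2533)
T_A = V + ((C−V)·d_A)·d_A = V + 7.6851·d_A = (-2.9573,-7.1070)
T_B = V + ((C−V)·d_B)·d_B = V + 7.6851·d_B = (-4.2471,-1.8817)
sweep = 180° − θ = 139.0049°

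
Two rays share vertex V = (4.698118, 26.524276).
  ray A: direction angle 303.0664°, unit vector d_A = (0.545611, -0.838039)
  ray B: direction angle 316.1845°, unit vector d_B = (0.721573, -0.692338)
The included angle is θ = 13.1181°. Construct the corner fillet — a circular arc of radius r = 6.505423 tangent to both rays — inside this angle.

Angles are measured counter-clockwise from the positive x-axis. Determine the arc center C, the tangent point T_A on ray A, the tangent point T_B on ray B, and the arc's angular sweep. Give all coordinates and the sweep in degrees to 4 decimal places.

center=(41.0199,-17.3416) T_A=(35.5681,-20.8910) T_B=(45.5239,-12.6474) sweep=166.8819

bisector direction at 309.6255° = (0.637766,-0.770230)
center distance |VC| = r/sin(θ/2) = 6.505423/sin(6.5591°) = 56.951638
C = V + |VC|·bis = (41.0199,-17.3416)
T_A = V + ((C−V)·d_A)·d_A = V + 56.5789·d_A = (35.5681,-20.8910)
T_B = V + ((C−V)·d_B)·d_B = V + 56.5789·d_B = (45.5239,-12.6474)
sweep = 180° − θ = 166.8819°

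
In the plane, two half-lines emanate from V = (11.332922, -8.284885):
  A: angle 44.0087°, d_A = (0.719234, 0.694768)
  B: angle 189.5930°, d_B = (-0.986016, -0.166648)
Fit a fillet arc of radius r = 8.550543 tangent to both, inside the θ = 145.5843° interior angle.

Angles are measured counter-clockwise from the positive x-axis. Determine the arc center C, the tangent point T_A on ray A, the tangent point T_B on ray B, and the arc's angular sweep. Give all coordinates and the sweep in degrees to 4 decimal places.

bisector direction at 116.8009° = (-0.450891,0.892579)
center distance |VC| = r/sin(θ/2) = 8.550543/sin(72.7922°) = 8.951219
C = V + |VC|·bis = (7.2969,-0.2952)
T_A = V + ((C−V)·d_A)·d_A = V + 2.6481·d_A = (13.2375,-6.4451)
T_B = V + ((C−V)·d_B)·d_B = V + 2.6481·d_B = (8.7218,-8.7262)
sweep = 180° − θ = 34.4157°

center=(7.2969,-0.2952) T_A=(13.2375,-6.4451) T_B=(8.7218,-8.7262) sweep=34.4157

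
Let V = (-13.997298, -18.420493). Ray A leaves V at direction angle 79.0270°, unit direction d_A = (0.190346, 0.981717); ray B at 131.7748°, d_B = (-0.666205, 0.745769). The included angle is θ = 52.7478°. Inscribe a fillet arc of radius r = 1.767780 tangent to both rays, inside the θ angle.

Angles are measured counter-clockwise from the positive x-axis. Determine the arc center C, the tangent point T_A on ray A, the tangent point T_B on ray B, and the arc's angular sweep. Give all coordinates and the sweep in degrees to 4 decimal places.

center=(-15.0541,-14.5839) T_A=(-13.3187,-14.9204) T_B=(-16.3725,-15.7616) sweep=127.2522

bisector direction at 105.4009° = (-0.265571,0.964091)
center distance |VC| = r/sin(θ/2) = 1.767780/sin(26.3739°) = 3.979451
C = V + |VC|·bis = (-15.0541,-14.5839)
T_A = V + ((C−V)·d_A)·d_A = V + 3.5652·d_A = (-13.3187,-14.9204)
T_B = V + ((C−V)·d_B)·d_B = V + 3.5652·d_B = (-16.3725,-15.7616)
sweep = 180° − θ = 127.2522°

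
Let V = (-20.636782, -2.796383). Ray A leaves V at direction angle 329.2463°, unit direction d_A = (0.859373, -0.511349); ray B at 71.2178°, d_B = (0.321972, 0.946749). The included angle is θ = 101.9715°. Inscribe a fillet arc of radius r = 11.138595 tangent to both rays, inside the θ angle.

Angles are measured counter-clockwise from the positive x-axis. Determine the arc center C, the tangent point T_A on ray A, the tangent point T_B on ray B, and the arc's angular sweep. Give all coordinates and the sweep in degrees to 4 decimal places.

bisector direction at 20.2321° = (0.938300,0.345823)
center distance |VC| = r/sin(θ/2) = 11.138595/sin(50.9858°) = 14.335581
C = V + |VC|·bis = (-7.1857,2.1612)
T_A = V + ((C−V)·d_A)·d_A = V + 9.0244·d_A = (-12.8814,-7.4110)
T_B = V + ((C−V)·d_B)·d_B = V + 9.0244·d_B = (-17.7312,5.7475)
sweep = 180° − θ = 78.0285°

center=(-7.1857,2.1612) T_A=(-12.8814,-7.4110) T_B=(-17.7312,5.7475) sweep=78.0285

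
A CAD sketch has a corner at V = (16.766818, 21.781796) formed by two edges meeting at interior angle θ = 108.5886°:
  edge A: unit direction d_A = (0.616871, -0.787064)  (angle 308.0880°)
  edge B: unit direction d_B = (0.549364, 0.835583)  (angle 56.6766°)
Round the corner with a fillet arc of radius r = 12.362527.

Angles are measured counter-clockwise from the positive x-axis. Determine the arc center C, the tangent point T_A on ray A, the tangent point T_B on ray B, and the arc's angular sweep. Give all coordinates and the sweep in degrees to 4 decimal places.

bisector direction at 2.3823° = (0.999136,0.041567)
center distance |VC| = r/sin(θ/2) = 12.362527/sin(54.2943°) = 15.224309
C = V + |VC|·bis = (31.9780,22.4146)
T_A = V + ((C−V)·d_A)·d_A = V + 8.8852·d_A = (22.2479,14.7885)
T_B = V + ((C−V)·d_B)·d_B = V + 8.8852·d_B = (21.6481,29.2062)
sweep = 180° − θ = 71.4114°

center=(31.9780,22.4146) T_A=(22.2479,14.7885) T_B=(21.6481,29.2062) sweep=71.4114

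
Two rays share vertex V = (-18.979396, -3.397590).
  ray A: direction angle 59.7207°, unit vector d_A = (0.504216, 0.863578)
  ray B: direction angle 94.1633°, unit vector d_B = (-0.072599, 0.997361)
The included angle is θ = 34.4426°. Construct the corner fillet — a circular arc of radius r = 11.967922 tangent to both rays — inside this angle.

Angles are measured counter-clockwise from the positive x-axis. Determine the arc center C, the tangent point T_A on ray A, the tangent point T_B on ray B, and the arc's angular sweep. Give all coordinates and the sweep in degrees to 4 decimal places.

center=(-9.8462,35.9807) T_A=(0.4890,29.9463) T_B=(-21.7826,35.1118) sweep=145.5574

bisector direction at 76.9420° = (0.225937,0.974142)
center distance |VC| = r/sin(θ/2) = 11.967922/sin(17.2213°) = 40.423544
C = V + |VC|·bis = (-9.8462,35.9807)
T_A = V + ((C−V)·d_A)·d_A = V + 38.6113·d_A = (0.4890,29.9463)
T_B = V + ((C−V)·d_B)·d_B = V + 38.6113·d_B = (-21.7826,35.1118)
sweep = 180° − θ = 145.5574°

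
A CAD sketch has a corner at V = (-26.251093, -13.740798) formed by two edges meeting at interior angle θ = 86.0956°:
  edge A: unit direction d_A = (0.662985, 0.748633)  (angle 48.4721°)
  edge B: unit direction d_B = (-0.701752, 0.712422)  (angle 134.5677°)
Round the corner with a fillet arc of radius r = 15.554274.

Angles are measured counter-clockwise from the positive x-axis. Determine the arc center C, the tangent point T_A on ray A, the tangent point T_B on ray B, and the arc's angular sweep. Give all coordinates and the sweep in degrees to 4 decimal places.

center=(-26.8555,9.0377) T_A=(-15.2110,-1.2745) T_B=(-37.9367,-1.8775) sweep=93.9044

bisector direction at 91.5199° = (-0.026524,0.999648)
center distance |VC| = r/sin(θ/2) = 15.554274/sin(43.0478°) = 22.786530
C = V + |VC|·bis = (-26.8555,9.0377)
T_A = V + ((C−V)·d_A)·d_A = V + 16.6520·d_A = (-15.2110,-1.2745)
T_B = V + ((C−V)·d_B)·d_B = V + 16.6520·d_B = (-37.9367,-1.8775)
sweep = 180° − θ = 93.9044°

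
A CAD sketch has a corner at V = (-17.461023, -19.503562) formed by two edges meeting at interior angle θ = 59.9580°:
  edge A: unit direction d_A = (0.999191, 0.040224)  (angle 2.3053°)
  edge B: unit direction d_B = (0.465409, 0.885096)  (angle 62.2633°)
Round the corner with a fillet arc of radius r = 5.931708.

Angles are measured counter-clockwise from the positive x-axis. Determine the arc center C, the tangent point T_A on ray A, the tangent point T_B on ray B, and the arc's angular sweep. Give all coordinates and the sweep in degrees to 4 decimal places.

bisector direction at 32.2843° = (0.845408,0.534121)
center distance |VC| = r/sin(θ/2) = 5.931708/sin(29.9790°) = 11.870953
C = V + |VC|·bis = (-7.4252,-13.1630)
T_A = V + ((C−V)·d_A)·d_A = V + 10.2827·d_A = (-7.1866,-19.0899)
T_B = V + ((C−V)·d_B)·d_B = V + 10.2827·d_B = (-12.6754,-10.4024)
sweep = 180° − θ = 120.0420°

center=(-7.4252,-13.1630) T_A=(-7.1866,-19.0899) T_B=(-12.6754,-10.4024) sweep=120.0420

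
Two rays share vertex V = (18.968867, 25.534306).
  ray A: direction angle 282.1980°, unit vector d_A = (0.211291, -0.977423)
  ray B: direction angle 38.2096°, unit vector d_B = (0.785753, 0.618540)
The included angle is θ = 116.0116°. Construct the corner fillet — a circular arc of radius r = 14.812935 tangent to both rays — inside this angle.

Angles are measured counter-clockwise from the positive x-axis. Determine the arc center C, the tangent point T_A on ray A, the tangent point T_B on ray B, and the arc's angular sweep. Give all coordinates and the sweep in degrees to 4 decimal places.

bisector direction at 340.2038° = (0.940903,-0.338676)
center distance |VC| = r/sin(θ/2) = 14.812935/sin(58.0058°) = 17.465988
C = V + |VC|·bis = (35.4027,19.6190)
T_A = V + ((C−V)·d_A)·d_A = V + 9.2541·d_A = (20.9242,16.4892)
T_B = V + ((C−V)·d_B)·d_B = V + 9.2541·d_B = (26.2403,31.2583)
sweep = 180° − θ = 63.9884°

center=(35.4027,19.6190) T_A=(20.9242,16.4892) T_B=(26.2403,31.2583) sweep=63.9884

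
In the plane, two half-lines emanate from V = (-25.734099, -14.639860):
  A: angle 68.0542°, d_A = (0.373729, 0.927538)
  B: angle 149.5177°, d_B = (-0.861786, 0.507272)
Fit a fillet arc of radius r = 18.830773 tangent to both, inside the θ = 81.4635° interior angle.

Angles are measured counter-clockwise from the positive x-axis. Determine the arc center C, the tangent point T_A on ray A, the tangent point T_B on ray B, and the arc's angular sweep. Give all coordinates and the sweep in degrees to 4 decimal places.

center=(-35.0275,12.6814) T_A=(-17.5613,5.6438) T_B=(-44.5799,-3.5467) sweep=98.5365

bisector direction at 108.7859° = (-0.322034,0.946728)
center distance |VC| = r/sin(θ/2) = 18.830773/sin(40.7317°) = 28.858608
C = V + |VC|·bis = (-35.0275,12.6814)
T_A = V + ((C−V)·d_A)·d_A = V + 21.8683·d_A = (-17.5613,5.6438)
T_B = V + ((C−V)·d_B)·d_B = V + 21.8683·d_B = (-44.5799,-3.5467)
sweep = 180° − θ = 98.5365°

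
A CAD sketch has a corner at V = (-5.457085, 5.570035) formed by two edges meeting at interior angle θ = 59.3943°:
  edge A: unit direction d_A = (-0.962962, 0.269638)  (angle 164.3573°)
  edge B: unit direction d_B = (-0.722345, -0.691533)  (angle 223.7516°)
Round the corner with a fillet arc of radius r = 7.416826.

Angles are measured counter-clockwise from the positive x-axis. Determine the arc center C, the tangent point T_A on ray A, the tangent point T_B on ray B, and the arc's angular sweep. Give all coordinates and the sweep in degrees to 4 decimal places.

bisector direction at 194.0545° = (-0.970065,-0.242844)
center distance |VC| = r/sin(θ/2) = 7.416826/sin(29.6972°) = 14.970922
C = V + |VC|·bis = (-19.9799,1.9344)
T_A = V + ((C−V)·d_A)·d_A = V + 13.0046·d_A = (-17.9800,9.0766)
T_B = V + ((C−V)·d_B)·d_B = V + 13.0046·d_B = (-14.8509,-3.4231)
sweep = 180° − θ = 120.6057°

center=(-19.9799,1.9344) T_A=(-17.9800,9.0766) T_B=(-14.8509,-3.4231) sweep=120.6057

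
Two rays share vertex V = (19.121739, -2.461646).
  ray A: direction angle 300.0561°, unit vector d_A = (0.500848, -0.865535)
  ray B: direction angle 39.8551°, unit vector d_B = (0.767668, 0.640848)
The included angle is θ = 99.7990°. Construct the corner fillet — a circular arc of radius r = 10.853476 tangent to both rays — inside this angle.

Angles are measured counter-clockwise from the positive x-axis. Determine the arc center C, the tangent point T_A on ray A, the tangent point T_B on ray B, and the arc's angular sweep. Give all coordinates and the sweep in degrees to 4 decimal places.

bisector direction at 349.9556° = (0.984673,-0.174411)
center distance |VC| = r/sin(θ/2) = 10.853476/sin(49.8995°) = 14.189112
C = V + |VC|·bis = (33.0934,-4.9364)
T_A = V + ((C−V)·d_A)·d_A = V + 9.1396·d_A = (23.6993,-10.3723)
T_B = V + ((C−V)·d_B)·d_B = V + 9.1396·d_B = (26.1379,3.3955)
sweep = 180° − θ = 80.2010°

center=(33.0934,-4.9364) T_A=(23.6993,-10.3723) T_B=(26.1379,3.3955) sweep=80.2010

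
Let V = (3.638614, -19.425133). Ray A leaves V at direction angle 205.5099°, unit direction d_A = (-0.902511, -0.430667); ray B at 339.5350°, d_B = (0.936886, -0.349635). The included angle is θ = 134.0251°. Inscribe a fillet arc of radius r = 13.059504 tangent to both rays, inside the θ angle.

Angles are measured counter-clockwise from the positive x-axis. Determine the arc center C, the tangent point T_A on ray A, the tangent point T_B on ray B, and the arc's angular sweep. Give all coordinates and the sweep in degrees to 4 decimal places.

bisector direction at 272.5224° = (0.044011,-0.999031)
center distance |VC| = r/sin(θ/2) = 13.059504/sin(67.0126°) = 14.186009
C = V + |VC|·bis = (4.2630,-33.5974)
T_A = V + ((C−V)·d_A)·d_A = V + 5.5401·d_A = (-1.3613,-21.8111)
T_B = V + ((C−V)·d_B)·d_B = V + 5.5401·d_B = (8.8290,-21.3621)
sweep = 180° − θ = 45.9749°

center=(4.2630,-33.5974) T_A=(-1.3613,-21.8111) T_B=(8.8290,-21.3621) sweep=45.9749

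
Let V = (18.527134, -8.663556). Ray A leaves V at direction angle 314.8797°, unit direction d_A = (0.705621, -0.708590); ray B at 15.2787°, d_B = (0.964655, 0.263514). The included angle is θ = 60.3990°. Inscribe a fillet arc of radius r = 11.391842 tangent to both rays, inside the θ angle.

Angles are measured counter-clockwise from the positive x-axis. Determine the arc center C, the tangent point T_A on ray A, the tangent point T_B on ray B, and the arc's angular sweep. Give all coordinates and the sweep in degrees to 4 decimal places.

bisector direction at 345.0792° = (0.966283,-0.257484)
center distance |VC| = r/sin(θ/2) = 11.391842/sin(30.1995°) = 22.647239
C = V + |VC|·bis = (40.4108,-14.4948)
T_A = V + ((C−V)·d_A)·d_A = V + 19.5735·d_A = (32.3386,-22.5332)
T_B = V + ((C−V)·d_B)·d_B = V + 19.5735·d_B = (37.4089,-3.5056)
sweep = 180° − θ = 119.6010°

center=(40.4108,-14.4948) T_A=(32.3386,-22.5332) T_B=(37.4089,-3.5056) sweep=119.6010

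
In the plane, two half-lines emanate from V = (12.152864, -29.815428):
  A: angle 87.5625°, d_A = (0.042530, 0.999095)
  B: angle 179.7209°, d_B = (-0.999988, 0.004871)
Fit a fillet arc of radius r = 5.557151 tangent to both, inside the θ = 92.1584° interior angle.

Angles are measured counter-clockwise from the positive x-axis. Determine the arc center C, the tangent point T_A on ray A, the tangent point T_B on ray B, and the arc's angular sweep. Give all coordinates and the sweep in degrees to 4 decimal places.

center=(6.8283,-24.2323) T_A=(12.3805,-24.4686) T_B=(6.8013,-29.7894) sweep=87.8416

bisector direction at 133.6417° = (-0.690146,0.723670)
center distance |VC| = r/sin(θ/2) = 5.557151/sin(46.0792°) = 7.715058
C = V + |VC|·bis = (6.8283,-24.2323)
T_A = V + ((C−V)·d_A)·d_A = V + 5.3517·d_A = (12.3805,-24.4686)
T_B = V + ((C−V)·d_B)·d_B = V + 5.3517·d_B = (6.8013,-29.7894)
sweep = 180° − θ = 87.8416°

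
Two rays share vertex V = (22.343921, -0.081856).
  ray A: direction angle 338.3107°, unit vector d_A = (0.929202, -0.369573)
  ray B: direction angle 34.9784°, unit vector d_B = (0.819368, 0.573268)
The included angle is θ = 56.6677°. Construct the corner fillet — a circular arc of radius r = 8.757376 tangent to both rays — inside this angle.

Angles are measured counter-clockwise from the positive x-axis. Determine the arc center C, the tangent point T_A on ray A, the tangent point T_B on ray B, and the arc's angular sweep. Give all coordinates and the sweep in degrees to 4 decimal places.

center=(40.6718,2.0532) T_A=(37.4353,-6.0842) T_B=(35.6515,9.2287) sweep=123.3323

bisector direction at 6.6446° = (0.993283,0.115710)
center distance |VC| = r/sin(θ/2) = 8.757376/sin(28.3339°) = 18.451797
C = V + |VC|·bis = (40.6718,2.0532)
T_A = V + ((C−V)·d_A)·d_A = V + 16.2412·d_A = (37.4353,-6.0842)
T_B = V + ((C−V)·d_B)·d_B = V + 16.2412·d_B = (35.6515,9.2287)
sweep = 180° − θ = 123.3323°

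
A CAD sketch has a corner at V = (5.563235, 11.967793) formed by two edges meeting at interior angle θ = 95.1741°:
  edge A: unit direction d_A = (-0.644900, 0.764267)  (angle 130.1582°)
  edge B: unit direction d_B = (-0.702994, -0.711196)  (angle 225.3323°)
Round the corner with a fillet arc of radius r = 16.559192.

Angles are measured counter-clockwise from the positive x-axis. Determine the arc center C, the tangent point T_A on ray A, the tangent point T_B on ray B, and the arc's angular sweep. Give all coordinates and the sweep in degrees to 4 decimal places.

center=(-16.8481,12.8502) T_A=(-4.1925,23.5292) T_B=(-5.0713,1.2092) sweep=84.8259

bisector direction at 177.7452° = (-0.999226,0.039343)
center distance |VC| = r/sin(θ/2) = 16.559192/sin(47.5870°) = 22.428724
C = V + |VC|·bis = (-16.8481,12.8502)
T_A = V + ((C−V)·d_A)·d_A = V + 15.1275·d_A = (-4.1925,23.5292)
T_B = V + ((C−V)·d_B)·d_B = V + 15.1275·d_B = (-5.0713,1.2092)
sweep = 180° − θ = 84.8259°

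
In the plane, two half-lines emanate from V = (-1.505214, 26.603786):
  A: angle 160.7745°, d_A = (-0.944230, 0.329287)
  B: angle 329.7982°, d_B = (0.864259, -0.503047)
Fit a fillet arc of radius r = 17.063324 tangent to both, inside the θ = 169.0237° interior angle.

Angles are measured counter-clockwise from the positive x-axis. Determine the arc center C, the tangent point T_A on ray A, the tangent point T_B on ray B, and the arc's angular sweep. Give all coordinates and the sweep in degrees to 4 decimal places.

center=(-8.6720,11.0319) T_A=(-3.0532,27.1436) T_B=(-0.0883,25.7791) sweep=10.9763

bisector direction at 245.2863° = (-0.418084,-0.908409)
center distance |VC| = r/sin(θ/2) = 17.063324/sin(84.5118°) = 17.141902
C = V + |VC|·bis = (-8.6720,11.0319)
T_A = V + ((C−V)·d_A)·d_A = V + 1.6394·d_A = (-3.0532,27.1436)
T_B = V + ((C−V)·d_B)·d_B = V + 1.6394·d_B = (-0.0883,25.7791)
sweep = 180° − θ = 10.9763°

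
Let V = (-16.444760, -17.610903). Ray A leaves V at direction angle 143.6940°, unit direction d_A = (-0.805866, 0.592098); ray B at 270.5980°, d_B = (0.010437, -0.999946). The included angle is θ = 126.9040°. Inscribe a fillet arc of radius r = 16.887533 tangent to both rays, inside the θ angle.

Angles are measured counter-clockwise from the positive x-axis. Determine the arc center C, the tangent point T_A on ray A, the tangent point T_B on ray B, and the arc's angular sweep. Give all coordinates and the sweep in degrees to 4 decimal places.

center=(-33.2433,-26.2242) T_A=(-23.2442,-12.6151) T_B=(-16.3567,-26.0479) sweep=53.0960

bisector direction at 207.1460° = (-0.889847,-0.456259)
center distance |VC| = r/sin(θ/2) = 16.887533/sin(63.4520°) = 18.878028
C = V + |VC|·bis = (-33.2433,-26.2242)
T_A = V + ((C−V)·d_A)·d_A = V + 8.4375·d_A = (-23.2442,-12.6151)
T_B = V + ((C−V)·d_B)·d_B = V + 8.4375·d_B = (-16.3567,-26.0479)
sweep = 180° − θ = 53.0960°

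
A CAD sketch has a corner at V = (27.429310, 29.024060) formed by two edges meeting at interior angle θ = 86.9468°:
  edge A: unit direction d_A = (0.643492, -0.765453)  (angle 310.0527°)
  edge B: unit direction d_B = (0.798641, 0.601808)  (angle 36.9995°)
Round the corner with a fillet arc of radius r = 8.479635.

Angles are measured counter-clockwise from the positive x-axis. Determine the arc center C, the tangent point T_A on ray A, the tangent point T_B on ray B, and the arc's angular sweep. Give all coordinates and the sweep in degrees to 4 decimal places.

bisector direction at 353.5261° = (0.993623,-0.112751)
center distance |VC| = r/sin(θ/2) = 8.479635/sin(43.4734°) = 12.324733
C = V + |VC|·bis = (39.6755,27.6344)
T_A = V + ((C−V)·d_A)·d_A = V + 8.9440·d_A = (33.1847,22.1779)
T_B = V + ((C−V)·d_B)·d_B = V + 8.9440·d_B = (34.5723,34.4066)
sweep = 180° − θ = 93.0532°

center=(39.6755,27.6344) T_A=(33.1847,22.1779) T_B=(34.5723,34.4066) sweep=93.0532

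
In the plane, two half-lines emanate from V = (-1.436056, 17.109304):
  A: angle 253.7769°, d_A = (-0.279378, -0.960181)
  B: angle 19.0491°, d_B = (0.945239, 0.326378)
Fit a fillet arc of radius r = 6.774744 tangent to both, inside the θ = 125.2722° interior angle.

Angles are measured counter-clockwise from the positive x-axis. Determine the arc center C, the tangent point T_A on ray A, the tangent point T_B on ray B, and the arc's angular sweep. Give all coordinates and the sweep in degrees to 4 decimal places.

center=(4.0893,11.8499) T_A=(-2.4156,13.7426) T_B=(1.8782,18.2537) sweep=54.7278

bisector direction at 316.4130° = (0.724328,-0.689455)
center distance |VC| = r/sin(θ/2) = 6.774744/sin(62.6361°) = 7.628313
C = V + |VC|·bis = (4.0893,11.8499)
T_A = V + ((C−V)·d_A)·d_A = V + 3.5063·d_A = (-2.4156,13.7426)
T_B = V + ((C−V)·d_B)·d_B = V + 3.5063·d_B = (1.8782,18.2537)
sweep = 180° − θ = 54.7278°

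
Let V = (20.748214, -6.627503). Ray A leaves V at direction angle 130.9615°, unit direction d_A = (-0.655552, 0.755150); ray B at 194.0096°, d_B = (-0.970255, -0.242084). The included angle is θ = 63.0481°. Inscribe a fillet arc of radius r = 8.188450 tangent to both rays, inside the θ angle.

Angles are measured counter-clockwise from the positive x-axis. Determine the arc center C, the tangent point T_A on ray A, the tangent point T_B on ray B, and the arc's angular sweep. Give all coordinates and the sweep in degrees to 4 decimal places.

bisector direction at 162.4856° = (-0.953641,0.300946)
center distance |VC| = r/sin(θ/2) = 8.188450/sin(31.5240°) = 15.660992
C = V + |VC|·bis = (5.8132,-1.9144)
T_A = V + ((C−V)·d_A)·d_A = V + 13.3498·d_A = (11.9968,3.4536)
T_B = V + ((C−V)·d_B)·d_B = V + 13.3498·d_B = (7.7955,-9.8593)
sweep = 180° − θ = 116.9519°

center=(5.8132,-1.9144) T_A=(11.9968,3.4536) T_B=(7.7955,-9.8593) sweep=116.9519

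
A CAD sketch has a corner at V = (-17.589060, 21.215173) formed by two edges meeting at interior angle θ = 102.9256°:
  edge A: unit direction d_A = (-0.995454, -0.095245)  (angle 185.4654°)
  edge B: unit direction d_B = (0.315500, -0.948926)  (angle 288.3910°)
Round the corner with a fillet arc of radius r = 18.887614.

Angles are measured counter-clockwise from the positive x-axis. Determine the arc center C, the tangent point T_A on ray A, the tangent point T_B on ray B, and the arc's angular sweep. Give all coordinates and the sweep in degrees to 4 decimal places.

center=(-30.7656,0.9806) T_A=(-32.5646,19.7823) T_B=(-12.8427,6.9396) sweep=77.0744

bisector direction at 236.9282° = (-0.545690,-0.837987)
center distance |VC| = r/sin(θ/2) = 18.887614/sin(51.4628°) = 24.146666
C = V + |VC|·bis = (-30.7656,0.9806)
T_A = V + ((C−V)·d_A)·d_A = V + 15.0439·d_A = (-32.5646,19.7823)
T_B = V + ((C−V)·d_B)·d_B = V + 15.0439·d_B = (-12.8427,6.9396)
sweep = 180° − θ = 77.0744°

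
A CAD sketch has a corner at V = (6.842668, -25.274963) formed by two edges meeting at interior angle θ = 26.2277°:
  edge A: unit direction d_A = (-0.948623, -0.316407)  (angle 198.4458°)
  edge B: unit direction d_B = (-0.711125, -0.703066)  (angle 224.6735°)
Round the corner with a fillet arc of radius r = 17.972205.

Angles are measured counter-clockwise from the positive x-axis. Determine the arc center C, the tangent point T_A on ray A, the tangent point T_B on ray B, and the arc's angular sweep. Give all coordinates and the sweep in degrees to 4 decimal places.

bisector direction at 211.5597° = (-0.852096,-0.523386)
center distance |VC| = r/sin(θ/2) = 17.972205/sin(13.1138°) = 79.212232
C = V + |VC|·bis = (-60.6537,-66.7335)
T_A = V + ((C−V)·d_A)·d_A = V + 77.1465·d_A = (-66.3403,-49.6847)
T_B = V + ((C−V)·d_B)·d_B = V + 77.1465·d_B = (-48.0181,-79.5140)
sweep = 180° − θ = 153.7723°

center=(-60.6537,-66.7335) T_A=(-66.3403,-49.6847) T_B=(-48.0181,-79.5140) sweep=153.7723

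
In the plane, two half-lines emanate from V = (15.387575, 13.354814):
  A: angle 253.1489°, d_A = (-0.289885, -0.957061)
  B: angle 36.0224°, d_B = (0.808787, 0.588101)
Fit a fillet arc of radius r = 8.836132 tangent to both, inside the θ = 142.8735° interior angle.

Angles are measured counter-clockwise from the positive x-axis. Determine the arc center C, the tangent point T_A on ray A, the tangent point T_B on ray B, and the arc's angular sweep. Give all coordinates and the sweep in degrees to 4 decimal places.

center=(22.9841,7.9534) T_A=(14.5274,10.5149) T_B=(17.7876,15.0999) sweep=37.1265

bisector direction at 324.5856° = (0.814983,-0.579485)
center distance |VC| = r/sin(θ/2) = 8.836132/sin(71.4368°) = 9.321082
C = V + |VC|·bis = (22.9841,7.9534)
T_A = V + ((C−V)·d_A)·d_A = V + 2.9674·d_A = (14.5274,10.5149)
T_B = V + ((C−V)·d_B)·d_B = V + 2.9674·d_B = (17.7876,15.0999)
sweep = 180° − θ = 37.1265°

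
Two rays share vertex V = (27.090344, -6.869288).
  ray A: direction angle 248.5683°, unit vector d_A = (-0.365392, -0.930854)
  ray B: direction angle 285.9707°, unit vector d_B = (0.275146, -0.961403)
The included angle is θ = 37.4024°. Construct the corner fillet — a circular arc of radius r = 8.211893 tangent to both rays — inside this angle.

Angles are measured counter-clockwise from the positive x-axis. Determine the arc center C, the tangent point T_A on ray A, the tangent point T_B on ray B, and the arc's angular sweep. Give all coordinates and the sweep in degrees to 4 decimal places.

center=(25.8703,-32.4517) T_A=(18.2262,-29.4512) T_B=(33.7652,-30.1923) sweep=142.5976

bisector direction at 267.2695° = (-0.047638,-0.998865)
center distance |VC| = r/sin(θ/2) = 8.211893/sin(18.7012°) = 25.611517
C = V + |VC|·bis = (25.8703,-32.4517)
T_A = V + ((C−V)·d_A)·d_A = V + 24.2593·d_A = (18.2262,-29.4512)
T_B = V + ((C−V)·d_B)·d_B = V + 24.2593·d_B = (33.7652,-30.1923)
sweep = 180° − θ = 142.5976°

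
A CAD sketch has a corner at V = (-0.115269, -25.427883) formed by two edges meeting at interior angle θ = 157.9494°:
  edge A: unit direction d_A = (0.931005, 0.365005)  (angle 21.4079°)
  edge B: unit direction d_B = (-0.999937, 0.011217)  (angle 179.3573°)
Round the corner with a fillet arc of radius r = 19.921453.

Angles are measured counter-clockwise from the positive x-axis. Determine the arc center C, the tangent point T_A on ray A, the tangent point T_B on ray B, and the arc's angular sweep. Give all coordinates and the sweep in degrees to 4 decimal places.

center=(-3.7730,-5.4641) T_A=(3.4984,-24.0111) T_B=(-3.9965,-25.3843) sweep=22.0506

bisector direction at 100.3826° = (-0.180220,0.983626)
center distance |VC| = r/sin(θ/2) = 19.921453/sin(78.9747°) = 20.296061
C = V + |VC|·bis = (-3.7730,-5.4641)
T_A = V + ((C−V)·d_A)·d_A = V + 3.8815·d_A = (3.4984,-24.0111)
T_B = V + ((C−V)·d_B)·d_B = V + 3.8815·d_B = (-3.9965,-25.3843)
sweep = 180° − θ = 22.0506°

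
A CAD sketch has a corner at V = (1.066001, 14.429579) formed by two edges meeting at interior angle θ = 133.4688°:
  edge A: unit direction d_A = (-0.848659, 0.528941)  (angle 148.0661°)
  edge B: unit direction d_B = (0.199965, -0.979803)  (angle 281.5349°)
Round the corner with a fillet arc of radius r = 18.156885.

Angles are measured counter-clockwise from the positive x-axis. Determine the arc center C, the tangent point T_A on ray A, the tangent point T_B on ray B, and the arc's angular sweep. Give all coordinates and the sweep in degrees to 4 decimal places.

center=(-15.1631,3.1498) T_A=(-5.5592,18.5588) T_B=(2.6271,6.7806) sweep=46.5312

bisector direction at 214.8005° = (-0.821144,-0.570721)
center distance |VC| = r/sin(θ/2) = 18.156885/sin(66.7344°) = 19.764022
C = V + |VC|·bis = (-15.1631,3.1498)
T_A = V + ((C−V)·d_A)·d_A = V + 7.8067·d_A = (-5.5592,18.5588)
T_B = V + ((C−V)·d_B)·d_B = V + 7.8067·d_B = (2.6271,6.7806)
sweep = 180° − θ = 46.5312°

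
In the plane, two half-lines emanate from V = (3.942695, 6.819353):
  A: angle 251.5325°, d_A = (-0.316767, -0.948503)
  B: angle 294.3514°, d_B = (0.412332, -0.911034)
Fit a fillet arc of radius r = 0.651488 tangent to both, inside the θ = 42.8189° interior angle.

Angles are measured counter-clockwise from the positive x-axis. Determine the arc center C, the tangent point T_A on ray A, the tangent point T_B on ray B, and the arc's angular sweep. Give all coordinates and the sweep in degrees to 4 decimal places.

bisector direction at 272.9420° = (0.051324,-0.998682)
center distance |VC| = r/sin(θ/2) = 0.651488/sin(21.4094°) = 1.784750
C = V + |VC|·bis = (4.0343,5.0370)
T_A = V + ((C−V)·d_A)·d_A = V + 1.6616·d_A = (3.4164,5.2433)
T_B = V + ((C−V)·d_B)·d_B = V + 1.6616·d_B = (4.6278,5.3056)
sweep = 180° − θ = 137.1811°

center=(4.0343,5.0370) T_A=(3.4164,5.2433) T_B=(4.6278,5.3056) sweep=137.1811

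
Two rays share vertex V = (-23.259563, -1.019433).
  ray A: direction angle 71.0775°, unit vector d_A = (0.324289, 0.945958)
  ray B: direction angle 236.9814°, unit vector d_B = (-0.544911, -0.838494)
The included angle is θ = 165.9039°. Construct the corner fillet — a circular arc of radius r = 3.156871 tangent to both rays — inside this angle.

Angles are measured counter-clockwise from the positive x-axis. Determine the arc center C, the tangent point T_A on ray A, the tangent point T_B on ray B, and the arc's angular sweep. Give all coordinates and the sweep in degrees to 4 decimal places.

center=(-26.1193,0.3735) T_A=(-23.1330,-0.6502) T_B=(-23.4722,-1.3467) sweep=14.0961

bisector direction at 154.0294° = (-0.899019,0.437909)
center distance |VC| = r/sin(θ/2) = 3.156871/sin(82.9519°) = 3.180907
C = V + |VC|·bis = (-26.1193,0.3735)
T_A = V + ((C−V)·d_A)·d_A = V + 0.3903·d_A = (-23.1330,-0.6502)
T_B = V + ((C−V)·d_B)·d_B = V + 0.3903·d_B = (-23.4722,-1.3467)
sweep = 180° − θ = 14.0961°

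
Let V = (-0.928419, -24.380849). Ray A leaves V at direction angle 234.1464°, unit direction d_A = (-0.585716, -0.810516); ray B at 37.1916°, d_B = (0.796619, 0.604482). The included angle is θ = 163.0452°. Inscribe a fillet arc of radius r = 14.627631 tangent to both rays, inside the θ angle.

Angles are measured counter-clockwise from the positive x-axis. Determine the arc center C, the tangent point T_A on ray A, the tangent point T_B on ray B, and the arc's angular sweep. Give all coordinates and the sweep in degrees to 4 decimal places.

bisector direction at 315.6690° = (0.715315,-0.698802)
center distance |VC| = r/sin(θ/2) = 14.627631/sin(81.5226°) = 14.789217
C = V + |VC|·bis = (9.6505,-34.7156)
T_A = V + ((C−V)·d_A)·d_A = V + 2.1802·d_A = (-2.2054,-26.1479)
T_B = V + ((C−V)·d_B)·d_B = V + 2.1802·d_B = (0.8084,-23.0629)
sweep = 180° − θ = 16.9548°

center=(9.6505,-34.7156) T_A=(-2.2054,-26.1479) T_B=(0.8084,-23.0629) sweep=16.9548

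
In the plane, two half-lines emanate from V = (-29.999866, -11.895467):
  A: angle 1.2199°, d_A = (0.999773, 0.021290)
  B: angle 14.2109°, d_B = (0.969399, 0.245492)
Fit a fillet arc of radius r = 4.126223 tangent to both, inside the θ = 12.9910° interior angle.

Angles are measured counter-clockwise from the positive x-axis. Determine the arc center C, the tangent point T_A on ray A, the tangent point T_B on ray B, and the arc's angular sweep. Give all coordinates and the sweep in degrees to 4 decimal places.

center=(6.1448,-6.9986) T_A=(6.2326,-11.1239) T_B=(5.1318,-2.9987) sweep=167.0090

bisector direction at 7.7154° = (0.990947,0.134253)
center distance |VC| = r/sin(θ/2) = 4.126223/sin(6.4955°) = 36.474842
C = V + |VC|·bis = (6.1448,-6.9986)
T_A = V + ((C−V)·d_A)·d_A = V + 36.2407·d_A = (6.2326,-11.1239)
T_B = V + ((C−V)·d_B)·d_B = V + 36.2407·d_B = (5.1318,-2.9987)
sweep = 180° − θ = 167.0090°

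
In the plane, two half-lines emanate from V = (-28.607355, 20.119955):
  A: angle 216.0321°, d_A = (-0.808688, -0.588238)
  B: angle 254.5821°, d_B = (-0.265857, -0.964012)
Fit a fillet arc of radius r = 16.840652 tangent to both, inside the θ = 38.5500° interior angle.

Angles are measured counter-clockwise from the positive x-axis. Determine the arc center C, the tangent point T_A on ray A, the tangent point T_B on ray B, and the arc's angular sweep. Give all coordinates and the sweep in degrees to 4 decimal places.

center=(-57.6448,-21.8265) T_A=(-67.5511,-8.2077) T_B=(-41.4102,-26.3037) sweep=141.4500

bisector direction at 235.3071° = (-0.569178,-0.822215)
center distance |VC| = r/sin(θ/2) = 16.840652/sin(19.2750°) = 51.016425
C = V + |VC|·bis = (-57.6448,-21.8265)
T_A = V + ((C−V)·d_A)·d_A = V + 48.1567·d_A = (-67.5511,-8.2077)
T_B = V + ((C−V)·d_B)·d_B = V + 48.1567·d_B = (-41.4102,-26.3037)
sweep = 180° − θ = 141.4500°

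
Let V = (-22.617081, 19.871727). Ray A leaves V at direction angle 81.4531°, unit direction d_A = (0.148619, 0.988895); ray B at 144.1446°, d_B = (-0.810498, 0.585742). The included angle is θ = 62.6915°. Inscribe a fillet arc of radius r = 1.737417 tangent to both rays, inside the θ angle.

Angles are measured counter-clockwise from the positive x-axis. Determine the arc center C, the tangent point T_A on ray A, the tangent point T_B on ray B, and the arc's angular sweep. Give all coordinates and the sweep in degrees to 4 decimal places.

center=(-23.9113,22.9507) T_A=(-22.1932,22.6925) T_B=(-24.9290,21.5425) sweep=117.3085

bisector direction at 112.7989° = (-0.387497,0.921871)
center distance |VC| = r/sin(θ/2) = 1.737417/sin(31.3457°) = 3.339894
C = V + |VC|·bis = (-23.9113,22.9507)
T_A = V + ((C−V)·d_A)·d_A = V + 2.8524·d_A = (-22.1932,22.6925)
T_B = V + ((C−V)·d_B)·d_B = V + 2.8524·d_B = (-24.9290,21.5425)
sweep = 180° − θ = 117.3085°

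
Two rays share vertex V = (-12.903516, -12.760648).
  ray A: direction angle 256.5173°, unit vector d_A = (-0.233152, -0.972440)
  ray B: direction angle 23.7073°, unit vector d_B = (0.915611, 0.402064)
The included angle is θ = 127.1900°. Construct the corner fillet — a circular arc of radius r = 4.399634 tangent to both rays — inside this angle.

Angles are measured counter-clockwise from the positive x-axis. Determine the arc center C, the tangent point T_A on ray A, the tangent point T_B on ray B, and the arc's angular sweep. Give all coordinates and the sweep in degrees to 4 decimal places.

center=(-9.1344,-15.9107) T_A=(-13.4128,-14.8849) T_B=(-10.9034,-11.8823) sweep=52.8100

bisector direction at 320.1123° = (0.767303,-0.641285)
center distance |VC| = r/sin(θ/2) = 4.399634/sin(63.5950°) = 4.912099
C = V + |VC|·bis = (-9.1344,-15.9107)
T_A = V + ((C−V)·d_A)·d_A = V + 2.1845·d_A = (-13.4128,-14.8849)
T_B = V + ((C−V)·d_B)·d_B = V + 2.1845·d_B = (-10.9034,-11.8823)
sweep = 180° − θ = 52.8100°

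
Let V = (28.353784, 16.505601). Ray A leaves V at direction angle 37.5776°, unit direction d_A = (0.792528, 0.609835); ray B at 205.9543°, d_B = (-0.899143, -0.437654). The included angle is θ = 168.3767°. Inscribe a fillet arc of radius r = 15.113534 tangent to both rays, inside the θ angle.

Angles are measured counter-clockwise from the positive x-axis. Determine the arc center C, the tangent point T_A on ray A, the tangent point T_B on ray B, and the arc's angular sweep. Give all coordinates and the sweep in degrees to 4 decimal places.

center=(20.3561,29.4216) T_A=(29.5729,17.4437) T_B=(26.9706,15.8324) sweep=11.6233

bisector direction at 121.7660° = (-0.526451,0.850206)
center distance |VC| = r/sin(θ/2) = 15.113534/sin(84.1883°) = 15.191617
C = V + |VC|·bis = (20.3561,29.4216)
T_A = V + ((C−V)·d_A)·d_A = V + 1.5383·d_A = (29.5729,17.4437)
T_B = V + ((C−V)·d_B)·d_B = V + 1.5383·d_B = (26.9706,15.8324)
sweep = 180° − θ = 11.6233°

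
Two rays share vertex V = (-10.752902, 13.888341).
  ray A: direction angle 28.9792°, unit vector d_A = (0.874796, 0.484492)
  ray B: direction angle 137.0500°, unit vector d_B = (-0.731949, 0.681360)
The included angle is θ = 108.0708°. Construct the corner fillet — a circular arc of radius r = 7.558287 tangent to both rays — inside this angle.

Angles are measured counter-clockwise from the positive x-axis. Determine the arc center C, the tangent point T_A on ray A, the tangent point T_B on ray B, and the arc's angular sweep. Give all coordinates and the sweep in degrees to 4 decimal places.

bisector direction at 83.0146° = (0.121616,0.992577)
center distance |VC| = r/sin(θ/2) = 7.558287/sin(54.0354°) = 9.338366
C = V + |VC|·bis = (-9.6172,23.1574)
T_A = V + ((C−V)·d_A)·d_A = V + 5.4843·d_A = (-5.9553,16.5454)
T_B = V + ((C−V)·d_B)·d_B = V + 5.4843·d_B = (-14.7671,17.6251)
sweep = 180° − θ = 71.9292°

center=(-9.6172,23.1574) T_A=(-5.9553,16.5454) T_B=(-14.7671,17.6251) sweep=71.9292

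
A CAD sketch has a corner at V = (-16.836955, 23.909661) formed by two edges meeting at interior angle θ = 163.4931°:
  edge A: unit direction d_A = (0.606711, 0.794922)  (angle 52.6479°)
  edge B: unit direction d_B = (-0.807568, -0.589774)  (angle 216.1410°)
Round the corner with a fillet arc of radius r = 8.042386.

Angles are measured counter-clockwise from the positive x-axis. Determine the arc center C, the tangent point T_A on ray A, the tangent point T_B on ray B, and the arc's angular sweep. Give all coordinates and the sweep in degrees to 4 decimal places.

bisector direction at 134.3945° = (-0.699594,0.714540)
center distance |VC| = r/sin(θ/2) = 8.042386/sin(81.7465°) = 8.126555
C = V + |VC|·bis = (-22.5222,29.7164)
T_A = V + ((C−V)·d_A)·d_A = V + 1.1666·d_A = (-16.1292,24.8370)
T_B = V + ((C−V)·d_B)·d_B = V + 1.1666·d_B = (-17.7791,23.2216)
sweep = 180° − θ = 16.5069°

center=(-22.5222,29.7164) T_A=(-16.1292,24.8370) T_B=(-17.7791,23.2216) sweep=16.5069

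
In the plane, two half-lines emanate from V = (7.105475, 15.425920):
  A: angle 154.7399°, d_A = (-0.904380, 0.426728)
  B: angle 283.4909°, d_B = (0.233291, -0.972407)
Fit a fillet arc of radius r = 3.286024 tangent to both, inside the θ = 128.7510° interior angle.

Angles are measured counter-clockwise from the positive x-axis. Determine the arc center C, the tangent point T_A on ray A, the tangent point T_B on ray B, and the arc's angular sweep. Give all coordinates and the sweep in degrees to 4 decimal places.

center=(4.2778,13.1267) T_A=(5.6801,16.0985) T_B=(7.4732,13.8933) sweep=51.2490

bisector direction at 219.1154° = (-0.775877,-0.630884)
center distance |VC| = r/sin(θ/2) = 3.286024/sin(64.3755°) = 3.644466
C = V + |VC|·bis = (4.2778,13.1267)
T_A = V + ((C−V)·d_A)·d_A = V + 1.5761·d_A = (5.6801,16.0985)
T_B = V + ((C−V)·d_B)·d_B = V + 1.5761·d_B = (7.4732,13.8933)
sweep = 180° − θ = 51.2490°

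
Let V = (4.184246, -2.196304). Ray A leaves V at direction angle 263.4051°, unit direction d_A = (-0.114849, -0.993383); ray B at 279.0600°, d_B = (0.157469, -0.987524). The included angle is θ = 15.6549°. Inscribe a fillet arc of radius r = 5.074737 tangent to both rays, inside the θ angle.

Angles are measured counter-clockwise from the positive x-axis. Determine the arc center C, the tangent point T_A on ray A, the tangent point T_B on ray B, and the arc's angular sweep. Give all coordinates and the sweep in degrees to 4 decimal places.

center=(4.9858,-39.4498) T_A=(-0.0554,-38.8670) T_B=(9.9972,-38.6507) sweep=164.3451

bisector direction at 271.2326° = (0.021510,-0.999769)
center distance |VC| = r/sin(θ/2) = 5.074737/sin(7.8274°) = 37.262126
C = V + |VC|·bis = (4.9858,-39.4498)
T_A = V + ((C−V)·d_A)·d_A = V + 36.9149·d_A = (-0.0554,-38.8670)
T_B = V + ((C−V)·d_B)·d_B = V + 36.9149·d_B = (9.9972,-38.6507)
sweep = 180° − θ = 164.3451°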